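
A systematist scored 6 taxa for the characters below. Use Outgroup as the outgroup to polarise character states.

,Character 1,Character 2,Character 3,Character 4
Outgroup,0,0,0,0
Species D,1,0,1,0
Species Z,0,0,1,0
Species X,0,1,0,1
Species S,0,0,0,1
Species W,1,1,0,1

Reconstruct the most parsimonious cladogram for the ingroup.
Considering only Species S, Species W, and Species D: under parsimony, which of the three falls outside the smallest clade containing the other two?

The outgroup has state '0' for every character, so '1' is the derived state throughout.
Character 1 (state '1') occurs in Species D and Species W but conflicts with the nesting implied by the other characters — most parsimoniously interpreted as homoplasy.
Character 2: derived state '1' in Species W and Species X only — synapomorphy for {Species W, Species X}.
Character 3 (derived state '1') is shared by Species D and Species Z — a synapomorphy uniting that clade.
Only Species S, Species W, and Species X show the derived state '1' for Character 4, supporting them as a clade.
Most parsimonious ingroup topology: ((Species D,Species Z),((Species X,Species W),Species S)).
Species W and Species S share a more recent common ancestor with each other than either does with Species D, so Species D is the least closely related of the three.

Species D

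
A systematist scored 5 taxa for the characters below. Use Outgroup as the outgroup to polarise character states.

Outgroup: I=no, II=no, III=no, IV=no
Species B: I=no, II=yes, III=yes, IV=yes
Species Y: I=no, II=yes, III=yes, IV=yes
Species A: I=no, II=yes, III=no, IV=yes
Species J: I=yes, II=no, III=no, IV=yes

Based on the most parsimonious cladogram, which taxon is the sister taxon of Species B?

Species Y

The outgroup has state 'no' for every character, so 'yes' is the derived state throughout.
I (derived state 'yes') is unique to Species J (autapomorphy; uninformative for grouping).
Only Species A, Species B, and Species Y show the derived state 'yes' for II, supporting them as a clade.
III (derived state 'yes') is shared by Species B and Species Y — a synapomorphy uniting that clade.
IV (derived state 'yes') is shared by all ingroup taxa — unites the whole ingroup.
Most parsimonious ingroup topology: (((Species B,Species Y),Species A),Species J).
Species B and Species Y form a cherry on this tree, so they are sister taxa.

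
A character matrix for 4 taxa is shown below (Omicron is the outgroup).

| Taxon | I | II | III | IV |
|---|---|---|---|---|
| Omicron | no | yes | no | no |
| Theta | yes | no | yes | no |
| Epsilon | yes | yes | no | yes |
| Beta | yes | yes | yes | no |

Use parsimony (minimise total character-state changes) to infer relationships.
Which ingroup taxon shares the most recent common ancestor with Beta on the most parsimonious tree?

Character polarity is set by the outgroup: the derived state is whichever differs from the outgroup's state, so for II the derived state is 'no', and for the remaining characters it is 'yes'.
I (derived state 'yes') is shared by all ingroup taxa — unites the whole ingroup.
II: derived state 'no' in Theta only — an autapomorphy, so it tells us nothing about relationships among taxa.
III (derived state 'yes') is shared by Beta and Theta — a synapomorphy uniting that clade.
IV (derived state 'yes') is unique to Epsilon (autapomorphy; uninformative for grouping).
Most parsimonious ingroup topology: ((Theta,Beta),Epsilon).
Beta and Theta form a cherry on this tree, so they are sister taxa.

Theta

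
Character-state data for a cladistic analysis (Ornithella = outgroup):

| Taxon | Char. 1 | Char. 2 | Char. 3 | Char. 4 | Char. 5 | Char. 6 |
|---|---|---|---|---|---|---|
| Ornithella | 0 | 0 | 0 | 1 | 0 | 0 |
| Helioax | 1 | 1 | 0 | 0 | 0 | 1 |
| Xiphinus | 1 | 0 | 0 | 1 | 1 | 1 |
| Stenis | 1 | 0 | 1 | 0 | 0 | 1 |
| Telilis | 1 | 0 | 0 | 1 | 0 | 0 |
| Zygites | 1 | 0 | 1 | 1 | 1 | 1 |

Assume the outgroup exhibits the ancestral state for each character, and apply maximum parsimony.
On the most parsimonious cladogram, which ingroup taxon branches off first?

Telilis

Character polarity is set by the outgroup: the derived state is whichever differs from the outgroup's state, so for Char. 4 the derived state is '0', and for the remaining characters it is '1'.
All ingroup taxa share the derived state '1' for Char. 1; it defines the ingroup but does not resolve relationships within it.
Char. 2: derived state '1' in Helioax only — an autapomorphy, so it tells us nothing about relationships among taxa.
Char. 3 (state '1') occurs in Stenis and Zygites but conflicts with the nesting implied by the other characters — most parsimoniously interpreted as homoplasy.
Char. 4 (derived state '0') is shared by Helioax and Stenis — a synapomorphy uniting that clade.
Only Xiphinus and Zygites show the derived state '1' for Char. 5, supporting them as a clade.
Char. 6 (derived state '1') is shared by Helioax, Stenis, Xiphinus, and Zygites — a synapomorphy uniting that clade.
Most parsimonious ingroup topology: (((Stenis,Helioax),(Zygites,Xiphinus)),Telilis).
Telilis is sister to the clade containing all other ingroup taxa, so it is the earliest-diverging (most basal) ingroup lineage.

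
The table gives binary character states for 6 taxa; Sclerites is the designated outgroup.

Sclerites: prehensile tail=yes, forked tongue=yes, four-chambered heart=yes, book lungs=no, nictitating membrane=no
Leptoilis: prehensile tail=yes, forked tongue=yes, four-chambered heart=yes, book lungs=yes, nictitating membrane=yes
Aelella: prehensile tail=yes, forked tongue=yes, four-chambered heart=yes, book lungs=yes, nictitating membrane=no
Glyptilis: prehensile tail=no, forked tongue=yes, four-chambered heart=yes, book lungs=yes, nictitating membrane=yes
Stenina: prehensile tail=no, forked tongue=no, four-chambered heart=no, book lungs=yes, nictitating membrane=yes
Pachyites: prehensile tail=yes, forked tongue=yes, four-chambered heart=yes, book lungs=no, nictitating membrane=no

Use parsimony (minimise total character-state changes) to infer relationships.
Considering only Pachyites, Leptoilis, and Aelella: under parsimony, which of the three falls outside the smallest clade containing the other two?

Character polarity is set by the outgroup: the derived state is whichever differs from the outgroup's state, so for prehensile tail, forked tongue, four-chambered heart the derived state is 'no', and for the remaining characters it is 'yes'.
prehensile tail: derived state 'no' in Glyptilis and Stenina only — synapomorphy for {Glyptilis, Stenina}.
forked tongue (derived state 'no') is unique to Stenina (autapomorphy; uninformative for grouping).
four-chambered heart: derived state 'no' in Stenina only — an autapomorphy, so it tells us nothing about relationships among taxa.
book lungs (derived state 'yes') is shared by Aelella, Glyptilis, Leptoilis, and Stenina — a synapomorphy uniting that clade.
nictitating membrane: derived state 'yes' in Glyptilis, Leptoilis, and Stenina only — synapomorphy for {Glyptilis, Leptoilis, Stenina}.
Most parsimonious ingroup topology: (((Leptoilis,(Glyptilis,Stenina)),Aelella),Pachyites).
Leptoilis and Aelella share a more recent common ancestor with each other than either does with Pachyites, so Pachyites is the least closely related of the three.

Pachyites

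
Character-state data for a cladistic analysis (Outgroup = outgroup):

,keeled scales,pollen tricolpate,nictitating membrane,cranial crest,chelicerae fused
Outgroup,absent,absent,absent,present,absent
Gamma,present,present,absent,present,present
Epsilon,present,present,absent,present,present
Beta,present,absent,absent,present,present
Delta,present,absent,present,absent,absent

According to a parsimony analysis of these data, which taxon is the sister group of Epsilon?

Character polarity is set by the outgroup: the derived state is whichever differs from the outgroup's state, so for cranial crest the derived state is 'absent', and for the remaining characters it is 'present'.
All ingroup taxa share the derived state 'present' for keeled scales; it defines the ingroup but does not resolve relationships within it.
Only Epsilon and Gamma show the derived state 'present' for pollen tricolpate, supporting them as a clade.
nictitating membrane: derived state 'present' in Delta only — an autapomorphy, so it tells us nothing about relationships among taxa.
cranial crest (derived state 'absent') is unique to Delta (autapomorphy; uninformative for grouping).
chelicerae fused (derived state 'present') is shared by Beta, Epsilon, and Gamma — a synapomorphy uniting that clade.
Most parsimonious ingroup topology: (((Gamma,Epsilon),Beta),Delta).
Epsilon and Gamma form a cherry on this tree, so they are sister taxa.

Gamma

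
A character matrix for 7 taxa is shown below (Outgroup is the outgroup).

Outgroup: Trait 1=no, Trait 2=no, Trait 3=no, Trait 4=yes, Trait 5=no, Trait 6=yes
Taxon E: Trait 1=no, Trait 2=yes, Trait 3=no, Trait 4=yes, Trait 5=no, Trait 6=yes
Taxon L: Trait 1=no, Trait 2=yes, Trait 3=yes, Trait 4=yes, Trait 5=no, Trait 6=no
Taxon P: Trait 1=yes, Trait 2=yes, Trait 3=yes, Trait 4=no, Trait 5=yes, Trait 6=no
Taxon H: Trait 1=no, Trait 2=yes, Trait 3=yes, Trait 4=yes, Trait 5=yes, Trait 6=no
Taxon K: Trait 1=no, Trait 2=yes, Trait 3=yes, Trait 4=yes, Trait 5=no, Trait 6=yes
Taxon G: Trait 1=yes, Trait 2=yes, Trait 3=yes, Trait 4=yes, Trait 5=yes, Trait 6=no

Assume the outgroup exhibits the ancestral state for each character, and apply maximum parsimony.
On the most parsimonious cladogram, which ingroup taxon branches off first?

Taxon E

Character polarity is set by the outgroup: the derived state is whichever differs from the outgroup's state, so for Trait 4, Trait 6 the derived state is 'no', and for the remaining characters it is 'yes'.
Trait 1 (derived state 'yes') is shared by Taxon G and Taxon P — a synapomorphy uniting that clade.
All ingroup taxa share the derived state 'yes' for Trait 2; it defines the ingroup but does not resolve relationships within it.
Trait 3: derived state 'yes' in Taxon G, Taxon H, Taxon K, Taxon L, and Taxon P only — synapomorphy for {Taxon G, Taxon H, Taxon K, Taxon L, Taxon P}.
Trait 4: derived state 'no' in Taxon P only — an autapomorphy, so it tells us nothing about relationships among taxa.
Trait 5: derived state 'yes' in Taxon G, Taxon H, and Taxon P only — synapomorphy for {Taxon G, Taxon H, Taxon P}.
Trait 6 (derived state 'no') is shared by Taxon G, Taxon H, Taxon L, and Taxon P — a synapomorphy uniting that clade.
Most parsimonious ingroup topology: (Taxon E,((Taxon L,((Taxon P,Taxon G),Taxon H)),Taxon K)).
Taxon E is sister to the clade containing all other ingroup taxa, so it is the earliest-diverging (most basal) ingroup lineage.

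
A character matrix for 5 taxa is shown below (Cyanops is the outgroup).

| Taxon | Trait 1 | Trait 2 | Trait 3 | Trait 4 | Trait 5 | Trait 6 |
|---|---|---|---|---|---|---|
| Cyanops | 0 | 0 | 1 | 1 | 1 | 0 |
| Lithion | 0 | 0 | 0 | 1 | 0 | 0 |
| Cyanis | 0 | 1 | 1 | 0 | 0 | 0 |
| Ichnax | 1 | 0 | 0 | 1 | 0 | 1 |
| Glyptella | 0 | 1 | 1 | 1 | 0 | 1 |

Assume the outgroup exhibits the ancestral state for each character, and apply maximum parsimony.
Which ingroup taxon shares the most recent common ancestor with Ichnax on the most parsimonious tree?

Character polarity is set by the outgroup: the derived state is whichever differs from the outgroup's state, so for Trait 3, Trait 4, Trait 5 the derived state is '0', and for the remaining characters it is '1'.
Trait 1: derived state '1' in Ichnax only — an autapomorphy, so it tells us nothing about relationships among taxa.
Only Cyanis and Glyptella show the derived state '1' for Trait 2, supporting them as a clade.
Trait 3: derived state '0' in Ichnax and Lithion only — synapomorphy for {Ichnax, Lithion}.
Trait 4 (derived state '0') is unique to Cyanis (autapomorphy; uninformative for grouping).
Trait 5 (derived state '0') is shared by all ingroup taxa — unites the whole ingroup.
Trait 6 groups Glyptella and Ichnax, which is incompatible with the clades supported by the remaining characters; treating it as convergent (homoplasy) costs fewer steps than any alternative tree.
Most parsimonious ingroup topology: ((Lithion,Ichnax),(Cyanis,Glyptella)).
Ichnax and Lithion form a cherry on this tree, so they are sister taxa.

Lithion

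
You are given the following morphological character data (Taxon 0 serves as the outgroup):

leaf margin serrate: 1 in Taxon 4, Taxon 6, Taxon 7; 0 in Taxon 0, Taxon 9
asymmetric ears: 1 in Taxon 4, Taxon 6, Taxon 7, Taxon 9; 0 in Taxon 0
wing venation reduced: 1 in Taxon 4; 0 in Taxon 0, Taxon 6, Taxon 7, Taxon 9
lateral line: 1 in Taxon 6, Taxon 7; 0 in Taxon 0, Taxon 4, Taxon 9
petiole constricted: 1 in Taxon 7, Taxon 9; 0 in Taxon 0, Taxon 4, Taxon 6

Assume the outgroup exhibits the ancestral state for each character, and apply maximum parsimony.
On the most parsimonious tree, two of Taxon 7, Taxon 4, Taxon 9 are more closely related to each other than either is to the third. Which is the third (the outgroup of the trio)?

The outgroup has state '0' for every character, so '1' is the derived state throughout.
leaf margin serrate (derived state '1') is shared by Taxon 4, Taxon 6, and Taxon 7 — a synapomorphy uniting that clade.
asymmetric ears (derived state '1') is shared by all ingroup taxa — unites the whole ingroup.
wing venation reduced: derived state '1' in Taxon 4 only — an autapomorphy, so it tells us nothing about relationships among taxa.
lateral line: derived state '1' in Taxon 6 and Taxon 7 only — synapomorphy for {Taxon 6, Taxon 7}.
petiole constricted groups Taxon 7 and Taxon 9, which is incompatible with the clades supported by the remaining characters; treating it as convergent (homoplasy) costs fewer steps than any alternative tree.
Most parsimonious ingroup topology: (((Taxon 6,Taxon 7),Taxon 4),Taxon 9).
Taxon 4 and Taxon 7 share a more recent common ancestor with each other than either does with Taxon 9, so Taxon 9 is the least closely related of the three.

Taxon 9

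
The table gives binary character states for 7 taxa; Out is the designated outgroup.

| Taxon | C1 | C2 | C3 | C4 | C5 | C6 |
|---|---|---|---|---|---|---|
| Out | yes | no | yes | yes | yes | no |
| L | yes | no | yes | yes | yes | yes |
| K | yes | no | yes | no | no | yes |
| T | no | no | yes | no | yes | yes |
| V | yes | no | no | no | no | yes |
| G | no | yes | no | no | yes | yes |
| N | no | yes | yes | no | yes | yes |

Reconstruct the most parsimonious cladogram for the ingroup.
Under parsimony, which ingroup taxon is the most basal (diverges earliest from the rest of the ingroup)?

L

Character polarity is set by the outgroup: the derived state is whichever differs from the outgroup's state, so for C1, C3, C4, C5 the derived state is 'no', and for the remaining characters it is 'yes'.
Only G, N, and T show the derived state 'no' for C1, supporting them as a clade.
C2 (derived state 'yes') is shared by G and N — a synapomorphy uniting that clade.
C3 groups G and V, which is incompatible with the clades supported by the remaining characters; treating it as convergent (homoplasy) costs fewer steps than any alternative tree.
C4: derived state 'no' in G, K, N, T, and V only — synapomorphy for {G, K, N, T, V}.
C5: derived state 'no' in K and V only — synapomorphy for {K, V}.
All ingroup taxa share the derived state 'yes' for C6; it defines the ingroup but does not resolve relationships within it.
Most parsimonious ingroup topology: (L,((K,V),(T,(G,N)))).
L is sister to the clade containing all other ingroup taxa, so it is the earliest-diverging (most basal) ingroup lineage.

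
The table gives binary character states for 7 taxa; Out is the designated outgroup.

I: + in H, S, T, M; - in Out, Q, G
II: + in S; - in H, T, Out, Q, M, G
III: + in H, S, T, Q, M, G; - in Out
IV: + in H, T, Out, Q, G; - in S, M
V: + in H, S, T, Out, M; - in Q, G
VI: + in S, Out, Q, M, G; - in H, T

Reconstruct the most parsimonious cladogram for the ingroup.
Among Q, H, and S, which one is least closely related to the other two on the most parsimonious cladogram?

Character polarity is set by the outgroup: the derived state is whichever differs from the outgroup's state, so for IV, V, VI the derived state is '-', and for the remaining characters it is '+'.
Only H, M, S, and T show the derived state '+' for I, supporting them as a clade.
II: derived state '+' in S only — an autapomorphy, so it tells us nothing about relationships among taxa.
III (derived state '+') is shared by all ingroup taxa — unites the whole ingroup.
IV: derived state '-' in M and S only — synapomorphy for {M, S}.
V (derived state '-') is shared by G and Q — a synapomorphy uniting that clade.
VI: derived state '-' in H and T only — synapomorphy for {H, T}.
Most parsimonious ingroup topology: ((G,Q),((T,H),(S,M))).
S and H share a more recent common ancestor with each other than either does with Q, so Q is the least closely related of the three.

Q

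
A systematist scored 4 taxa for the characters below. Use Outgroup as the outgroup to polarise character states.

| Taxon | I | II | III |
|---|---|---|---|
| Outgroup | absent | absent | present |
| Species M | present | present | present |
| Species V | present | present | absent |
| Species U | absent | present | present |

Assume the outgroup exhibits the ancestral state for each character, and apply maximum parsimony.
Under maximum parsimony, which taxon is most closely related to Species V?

Character polarity is set by the outgroup: the derived state is whichever differs from the outgroup's state, so for III the derived state is 'absent', and for the remaining characters it is 'present'.
I (derived state 'present') is shared by Species M and Species V — a synapomorphy uniting that clade.
II (derived state 'present') is shared by all ingroup taxa — unites the whole ingroup.
III (derived state 'absent') is unique to Species V (autapomorphy; uninformative for grouping).
Most parsimonious ingroup topology: ((Species M,Species V),Species U).
Species V and Species M form a cherry on this tree, so they are sister taxa.

Species M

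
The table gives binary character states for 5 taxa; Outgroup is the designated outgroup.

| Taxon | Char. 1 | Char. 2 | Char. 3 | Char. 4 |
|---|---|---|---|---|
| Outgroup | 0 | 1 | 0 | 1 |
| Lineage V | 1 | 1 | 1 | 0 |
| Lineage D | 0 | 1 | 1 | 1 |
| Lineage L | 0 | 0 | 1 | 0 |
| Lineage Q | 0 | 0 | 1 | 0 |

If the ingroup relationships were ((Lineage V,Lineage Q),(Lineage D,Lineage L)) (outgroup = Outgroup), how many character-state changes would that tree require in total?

Map each character onto ((Lineage V,Lineage Q),(Lineage D,Lineage L)) (rooted by Outgroup) and count the minimum state changes it requires (Fitch parsimony):
Char. 1: 1; Char. 2: 2; Char. 3: 1; Char. 4: 2.
Total tree length = 6.

6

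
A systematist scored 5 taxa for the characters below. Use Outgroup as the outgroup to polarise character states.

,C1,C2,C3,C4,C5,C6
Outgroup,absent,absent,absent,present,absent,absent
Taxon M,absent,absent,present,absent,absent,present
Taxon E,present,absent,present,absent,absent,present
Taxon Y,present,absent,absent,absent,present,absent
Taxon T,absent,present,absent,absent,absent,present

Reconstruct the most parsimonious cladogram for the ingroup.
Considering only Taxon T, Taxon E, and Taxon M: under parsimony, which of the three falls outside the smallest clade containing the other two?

Character polarity is set by the outgroup: the derived state is whichever differs from the outgroup's state, so for C4 the derived state is 'absent', and for the remaining characters it is 'present'.
C1 (state 'present') occurs in Taxon E and Taxon Y but conflicts with the nesting implied by the other characters — most parsimoniously interpreted as homoplasy.
C2: derived state 'present' in Taxon T only — an autapomorphy, so it tells us nothing about relationships among taxa.
C3: derived state 'present' in Taxon E and Taxon M only — synapomorphy for {Taxon E, Taxon M}.
C4 (derived state 'absent') is shared by all ingroup taxa — unites the whole ingroup.
C5: derived state 'present' in Taxon Y only — an autapomorphy, so it tells us nothing about relationships among taxa.
C6: derived state 'present' in Taxon E, Taxon M, and Taxon T only — synapomorphy for {Taxon E, Taxon M, Taxon T}.
Most parsimonious ingroup topology: (((Taxon M,Taxon E),Taxon T),Taxon Y).
Taxon E and Taxon M share a more recent common ancestor with each other than either does with Taxon T, so Taxon T is the least closely related of the three.

Taxon T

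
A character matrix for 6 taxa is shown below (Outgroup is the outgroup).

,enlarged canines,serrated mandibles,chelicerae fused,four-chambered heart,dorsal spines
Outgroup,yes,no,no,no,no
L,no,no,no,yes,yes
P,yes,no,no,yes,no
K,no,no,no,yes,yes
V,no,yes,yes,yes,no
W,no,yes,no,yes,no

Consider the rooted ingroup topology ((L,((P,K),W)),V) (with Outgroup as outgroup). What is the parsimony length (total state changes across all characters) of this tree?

Map each character onto ((L,((P,K),W)),V) (rooted by Outgroup) and count the minimum state changes it requires (Fitch parsimony):
enlarged canines: 2; serrated mandibles: 2; chelicerae fused: 1; four-chambered heart: 1; dorsal spines: 2.
Total tree length = 8.

8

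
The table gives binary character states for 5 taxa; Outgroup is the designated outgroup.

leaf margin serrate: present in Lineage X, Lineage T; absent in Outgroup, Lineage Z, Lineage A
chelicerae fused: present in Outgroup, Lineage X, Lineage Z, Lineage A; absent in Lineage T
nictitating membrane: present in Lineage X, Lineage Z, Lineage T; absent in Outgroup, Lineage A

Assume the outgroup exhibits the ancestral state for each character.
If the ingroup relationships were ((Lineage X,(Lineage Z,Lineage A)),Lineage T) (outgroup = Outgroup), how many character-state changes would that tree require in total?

Map each character onto ((Lineage X,(Lineage Z,Lineage A)),Lineage T) (rooted by Outgroup) and count the minimum state changes it requires (Fitch parsimony):
leaf margin serrate: 2; chelicerae fused: 1; nictitating membrane: 2.
Total tree length = 5.

5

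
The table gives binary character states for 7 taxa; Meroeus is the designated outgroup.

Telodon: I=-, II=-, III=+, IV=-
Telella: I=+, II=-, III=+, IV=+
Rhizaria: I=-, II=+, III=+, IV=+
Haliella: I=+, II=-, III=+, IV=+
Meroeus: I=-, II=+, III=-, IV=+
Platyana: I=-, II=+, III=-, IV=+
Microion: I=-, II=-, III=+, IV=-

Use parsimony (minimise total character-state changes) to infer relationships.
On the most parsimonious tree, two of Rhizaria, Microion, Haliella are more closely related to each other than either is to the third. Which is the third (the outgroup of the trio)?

Rhizaria

Character polarity is set by the outgroup: the derived state is whichever differs from the outgroup's state, so for II, IV the derived state is '-', and for the remaining characters it is '+'.
Only Haliella and Telella show the derived state '+' for I, supporting them as a clade.
II (derived state '-') is shared by Haliella, Microion, Telella, and Telodon — a synapomorphy uniting that clade.
III (derived state '+') is shared by Haliella, Microion, Rhizaria, Telella, and Telodon — a synapomorphy uniting that clade.
IV (derived state '-') is shared by Microion and Telodon — a synapomorphy uniting that clade.
Most parsimonious ingroup topology: ((((Haliella,Telella),(Telodon,Microion)),Rhizaria),Platyana).
Haliella and Microion share a more recent common ancestor with each other than either does with Rhizaria, so Rhizaria is the least closely related of the three.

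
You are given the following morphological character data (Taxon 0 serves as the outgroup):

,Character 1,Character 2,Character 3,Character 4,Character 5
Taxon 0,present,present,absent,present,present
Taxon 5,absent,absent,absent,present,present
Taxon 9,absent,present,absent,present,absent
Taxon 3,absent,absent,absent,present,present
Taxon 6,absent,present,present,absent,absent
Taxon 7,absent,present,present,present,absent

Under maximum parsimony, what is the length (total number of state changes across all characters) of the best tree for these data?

5

Character polarity is set by the outgroup: the derived state is whichever differs from the outgroup's state, so for Character 1, Character 2, Character 4, Character 5 the derived state is 'absent', and for the remaining characters it is 'present'.
All ingroup taxa share the derived state 'absent' for Character 1; it defines the ingroup but does not resolve relationships within it.
Only Taxon 3 and Taxon 5 show the derived state 'absent' for Character 2, supporting them as a clade.
Character 3: derived state 'present' in Taxon 6 and Taxon 7 only — synapomorphy for {Taxon 6, Taxon 7}.
Character 4 (derived state 'absent') is unique to Taxon 6 (autapomorphy; uninformative for grouping).
Character 5 (derived state 'absent') is shared by Taxon 6, Taxon 7, and Taxon 9 — a synapomorphy uniting that clade.
Most parsimonious ingroup topology: ((Taxon 5,Taxon 3),(Taxon 9,(Taxon 6,Taxon 7))).
Changes per character on this tree: Character 1: 1; Character 2: 1; Character 3: 1; Character 4: 1; Character 5: 1.
Total = 5.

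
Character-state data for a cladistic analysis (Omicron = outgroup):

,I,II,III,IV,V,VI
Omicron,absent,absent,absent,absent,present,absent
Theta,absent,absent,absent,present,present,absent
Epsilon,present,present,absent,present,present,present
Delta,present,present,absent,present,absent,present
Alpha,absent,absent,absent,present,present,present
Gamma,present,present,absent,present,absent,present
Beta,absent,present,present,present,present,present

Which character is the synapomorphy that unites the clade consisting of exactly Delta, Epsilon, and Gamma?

Character polarity is set by the outgroup: the derived state is whichever differs from the outgroup's state, so for V the derived state is 'absent', and for the remaining characters it is 'present'.
Only Delta, Epsilon, and Gamma show the derived state 'present' for I, supporting them as a clade.
II: derived state 'present' in Beta, Delta, Epsilon, and Gamma only — synapomorphy for {Beta, Delta, Epsilon, Gamma}.
III: derived state 'present' in Beta only — an autapomorphy, so it tells us nothing about relationships among taxa.
All ingroup taxa share the derived state 'present' for IV; it defines the ingroup but does not resolve relationships within it.
V: derived state 'absent' in Delta and Gamma only — synapomorphy for {Delta, Gamma}.
VI: derived state 'present' in Alpha, Beta, Delta, Epsilon, and Gamma only — synapomorphy for {Alpha, Beta, Delta, Epsilon, Gamma}.
Most parsimonious ingroup topology: (Theta,(((Epsilon,(Delta,Gamma)),Beta),Alpha)).
The clade {Delta, Epsilon, Gamma} is supported by I: its derived state 'present' occurs in exactly those taxa and in no other taxon (including the outgroup).

I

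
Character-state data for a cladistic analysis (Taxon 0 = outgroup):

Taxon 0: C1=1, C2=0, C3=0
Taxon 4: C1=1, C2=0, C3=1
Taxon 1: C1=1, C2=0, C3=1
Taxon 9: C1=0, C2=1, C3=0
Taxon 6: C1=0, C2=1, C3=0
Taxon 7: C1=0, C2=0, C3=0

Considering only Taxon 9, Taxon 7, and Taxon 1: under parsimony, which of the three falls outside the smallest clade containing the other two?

Taxon 1

Character polarity is set by the outgroup: the derived state is whichever differs from the outgroup's state, so for C1 the derived state is '0', and for the remaining characters it is '1'.
C1 (derived state '0') is shared by Taxon 6, Taxon 7, and Taxon 9 — a synapomorphy uniting that clade.
Only Taxon 6 and Taxon 9 show the derived state '1' for C2, supporting them as a clade.
C3 (derived state '1') is shared by Taxon 1 and Taxon 4 — a synapomorphy uniting that clade.
Most parsimonious ingroup topology: ((Taxon 4,Taxon 1),((Taxon 9,Taxon 6),Taxon 7)).
Taxon 7 and Taxon 9 share a more recent common ancestor with each other than either does with Taxon 1, so Taxon 1 is the least closely related of the three.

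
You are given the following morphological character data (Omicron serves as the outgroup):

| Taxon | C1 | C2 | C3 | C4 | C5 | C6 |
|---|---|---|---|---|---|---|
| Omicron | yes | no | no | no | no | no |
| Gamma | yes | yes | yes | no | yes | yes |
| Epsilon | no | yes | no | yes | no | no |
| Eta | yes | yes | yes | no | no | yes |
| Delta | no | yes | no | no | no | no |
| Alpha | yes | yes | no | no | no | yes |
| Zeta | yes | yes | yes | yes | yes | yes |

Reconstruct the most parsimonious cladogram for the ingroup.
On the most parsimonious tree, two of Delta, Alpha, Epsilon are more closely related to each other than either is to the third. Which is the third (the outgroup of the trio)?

Alpha

Character polarity is set by the outgroup: the derived state is whichever differs from the outgroup's state, so for C1 the derived state is 'no', and for the remaining characters it is 'yes'.
Only Delta and Epsilon show the derived state 'no' for C1, supporting them as a clade.
C2 (derived state 'yes') is shared by all ingroup taxa — unites the whole ingroup.
C3 (derived state 'yes') is shared by Eta, Gamma, and Zeta — a synapomorphy uniting that clade.
C4 groups Epsilon and Zeta, which is incompatible with the clades supported by the remaining characters; treating it as convergent (homoplasy) costs fewer steps than any alternative tree.
C5: derived state 'yes' in Gamma and Zeta only — synapomorphy for {Gamma, Zeta}.
Only Alpha, Eta, Gamma, and Zeta show the derived state 'yes' for C6, supporting them as a clade.
Most parsimonious ingroup topology: ((((Gamma,Zeta),Eta),Alpha),(Epsilon,Delta)).
Delta and Epsilon share a more recent common ancestor with each other than either does with Alpha, so Alpha is the least closely related of the three.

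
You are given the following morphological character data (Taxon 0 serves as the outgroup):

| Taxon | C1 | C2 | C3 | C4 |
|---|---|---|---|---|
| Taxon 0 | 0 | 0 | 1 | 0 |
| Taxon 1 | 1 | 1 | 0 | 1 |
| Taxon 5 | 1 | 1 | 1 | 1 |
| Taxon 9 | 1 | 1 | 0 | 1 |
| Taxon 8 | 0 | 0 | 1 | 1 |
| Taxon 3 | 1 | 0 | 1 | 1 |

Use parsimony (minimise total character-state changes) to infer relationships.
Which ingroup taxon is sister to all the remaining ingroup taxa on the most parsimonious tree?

Character polarity is set by the outgroup: the derived state is whichever differs from the outgroup's state, so for C3 the derived state is '0', and for the remaining characters it is '1'.
C1 (derived state '1') is shared by Taxon 1, Taxon 3, Taxon 5, and Taxon 9 — a synapomorphy uniting that clade.
Only Taxon 1, Taxon 5, and Taxon 9 show the derived state '1' for C2, supporting them as a clade.
C3 (derived state '0') is shared by Taxon 1 and Taxon 9 — a synapomorphy uniting that clade.
All ingroup taxa share the derived state '1' for C4; it defines the ingroup but does not resolve relationships within it.
Most parsimonious ingroup topology: ((((Taxon 1,Taxon 9),Taxon 5),Taxon 3),Taxon 8).
Taxon 8 is sister to the clade containing all other ingroup taxa, so it is the earliest-diverging (most basal) ingroup lineage.

Taxon 8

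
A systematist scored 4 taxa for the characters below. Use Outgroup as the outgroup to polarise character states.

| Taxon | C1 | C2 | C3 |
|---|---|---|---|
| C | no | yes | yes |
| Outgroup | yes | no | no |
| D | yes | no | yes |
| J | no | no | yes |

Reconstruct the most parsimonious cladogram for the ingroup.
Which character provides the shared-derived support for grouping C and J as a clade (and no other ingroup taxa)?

C1

Character polarity is set by the outgroup: the derived state is whichever differs from the outgroup's state, so for C1 the derived state is 'no', and for the remaining characters it is 'yes'.
C1: derived state 'no' in C and J only — synapomorphy for {C, J}.
C2: derived state 'yes' in C only — an autapomorphy, so it tells us nothing about relationships among taxa.
All ingroup taxa share the derived state 'yes' for C3; it defines the ingroup but does not resolve relationships within it.
Most parsimonious ingroup topology: ((J,C),D).
The clade {C, J} is supported by C1: its derived state 'no' occurs in exactly those taxa and in no other taxon (including the outgroup).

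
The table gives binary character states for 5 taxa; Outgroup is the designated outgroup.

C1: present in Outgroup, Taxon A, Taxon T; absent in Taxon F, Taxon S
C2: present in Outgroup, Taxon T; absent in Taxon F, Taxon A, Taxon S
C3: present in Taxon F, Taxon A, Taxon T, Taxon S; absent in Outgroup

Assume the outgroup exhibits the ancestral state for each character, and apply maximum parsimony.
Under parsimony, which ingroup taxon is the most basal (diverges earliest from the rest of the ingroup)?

Character polarity is set by the outgroup: the derived state is whichever differs from the outgroup's state, so for C1, C2 the derived state is 'absent', and for the remaining characters it is 'present'.
C1: derived state 'absent' in Taxon F and Taxon S only — synapomorphy for {Taxon F, Taxon S}.
C2: derived state 'absent' in Taxon A, Taxon F, and Taxon S only — synapomorphy for {Taxon A, Taxon F, Taxon S}.
C3 (derived state 'present') is shared by all ingroup taxa — unites the whole ingroup.
Most parsimonious ingroup topology: (((Taxon F,Taxon S),Taxon A),Taxon T).
Taxon T is sister to the clade containing all other ingroup taxa, so it is the earliest-diverging (most basal) ingroup lineage.

Taxon T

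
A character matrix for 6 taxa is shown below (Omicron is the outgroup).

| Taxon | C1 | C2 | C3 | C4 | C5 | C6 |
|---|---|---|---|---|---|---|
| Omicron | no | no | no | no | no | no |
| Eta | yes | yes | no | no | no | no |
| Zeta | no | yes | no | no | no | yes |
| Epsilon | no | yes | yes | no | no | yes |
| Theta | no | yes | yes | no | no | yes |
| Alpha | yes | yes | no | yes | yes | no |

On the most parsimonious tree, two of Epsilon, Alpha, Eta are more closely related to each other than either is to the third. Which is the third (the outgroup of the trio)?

The outgroup has state 'no' for every character, so 'yes' is the derived state throughout.
Only Alpha and Eta show the derived state 'yes' for C1, supporting them as a clade.
All ingroup taxa share the derived state 'yes' for C2; it defines the ingroup but does not resolve relationships within it.
C3 (derived state 'yes') is shared by Epsilon and Theta — a synapomorphy uniting that clade.
C4 (derived state 'yes') is unique to Alpha (autapomorphy; uninformative for grouping).
C5: derived state 'yes' in Alpha only — an autapomorphy, so it tells us nothing about relationships among taxa.
C6: derived state 'yes' in Epsilon, Theta, and Zeta only — synapomorphy for {Epsilon, Theta, Zeta}.
Most parsimonious ingroup topology: ((Eta,Alpha),(Zeta,(Epsilon,Theta))).
Eta and Alpha share a more recent common ancestor with each other than either does with Epsilon, so Epsilon is the least closely related of the three.

Epsilon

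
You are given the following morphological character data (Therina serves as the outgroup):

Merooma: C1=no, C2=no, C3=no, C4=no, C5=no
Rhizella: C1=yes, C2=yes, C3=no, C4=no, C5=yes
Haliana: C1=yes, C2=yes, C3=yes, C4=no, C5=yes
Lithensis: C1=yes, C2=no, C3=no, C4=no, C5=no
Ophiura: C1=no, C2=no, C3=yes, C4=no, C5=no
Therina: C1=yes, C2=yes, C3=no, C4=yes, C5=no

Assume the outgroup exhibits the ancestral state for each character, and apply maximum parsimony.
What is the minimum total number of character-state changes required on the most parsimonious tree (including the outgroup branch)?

Character polarity is set by the outgroup: the derived state is whichever differs from the outgroup's state, so for C1, C2, C4 the derived state is 'no', and for the remaining characters it is 'yes'.
Only Merooma and Ophiura show the derived state 'no' for C1, supporting them as a clade.
C2 (derived state 'no') is shared by Lithensis, Merooma, and Ophiura — a synapomorphy uniting that clade.
C3 (state 'yes') occurs in Haliana and Ophiura but conflicts with the nesting implied by the other characters — most parsimoniously interpreted as homoplasy.
C4 (derived state 'no') is shared by all ingroup taxa — unites the whole ingroup.
C5: derived state 'yes' in Haliana and Rhizella only — synapomorphy for {Haliana, Rhizella}.
Most parsimonious ingroup topology: (((Ophiura,Merooma),Lithensis),(Rhizella,Haliana)).
Changes per character on this tree: C1: 1; C2: 1; C3: 2; C4: 1; C5: 1.
Total = 6.

6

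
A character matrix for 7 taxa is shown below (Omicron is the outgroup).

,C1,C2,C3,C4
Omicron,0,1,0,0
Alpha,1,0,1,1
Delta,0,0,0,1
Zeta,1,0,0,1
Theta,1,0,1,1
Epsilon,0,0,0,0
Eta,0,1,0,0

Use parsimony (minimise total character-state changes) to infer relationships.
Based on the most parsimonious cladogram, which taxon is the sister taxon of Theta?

Alpha

Character polarity is set by the outgroup: the derived state is whichever differs from the outgroup's state, so for C2 the derived state is '0', and for the remaining characters it is '1'.
C1: derived state '1' in Alpha, Theta, and Zeta only — synapomorphy for {Alpha, Theta, Zeta}.
Only Alpha, Delta, Epsilon, Theta, and Zeta show the derived state '0' for C2, supporting them as a clade.
C3: derived state '1' in Alpha and Theta only — synapomorphy for {Alpha, Theta}.
C4: derived state '1' in Alpha, Delta, Theta, and Zeta only — synapomorphy for {Alpha, Delta, Theta, Zeta}.
Most parsimonious ingroup topology: (((((Alpha,Theta),Zeta),Delta),Epsilon),Eta).
Theta and Alpha form a cherry on this tree, so they are sister taxa.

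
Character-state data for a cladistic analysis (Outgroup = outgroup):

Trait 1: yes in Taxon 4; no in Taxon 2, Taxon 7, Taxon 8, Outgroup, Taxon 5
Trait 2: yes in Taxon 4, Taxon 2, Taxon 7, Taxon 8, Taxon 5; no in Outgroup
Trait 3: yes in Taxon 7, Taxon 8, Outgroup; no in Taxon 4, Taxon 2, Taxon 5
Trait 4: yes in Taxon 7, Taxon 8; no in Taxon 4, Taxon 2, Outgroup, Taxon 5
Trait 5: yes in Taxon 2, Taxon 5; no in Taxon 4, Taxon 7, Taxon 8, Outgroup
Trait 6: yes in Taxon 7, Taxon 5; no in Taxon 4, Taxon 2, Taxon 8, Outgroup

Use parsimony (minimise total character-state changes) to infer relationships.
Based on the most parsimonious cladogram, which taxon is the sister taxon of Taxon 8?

Taxon 7

Character polarity is set by the outgroup: the derived state is whichever differs from the outgroup's state, so for Trait 3 the derived state is 'no', and for the remaining characters it is 'yes'.
Trait 1: derived state 'yes' in Taxon 4 only — an autapomorphy, so it tells us nothing about relationships among taxa.
All ingroup taxa share the derived state 'yes' for Trait 2; it defines the ingroup but does not resolve relationships within it.
Trait 3 (derived state 'no') is shared by Taxon 2, Taxon 4, and Taxon 5 — a synapomorphy uniting that clade.
Trait 4 (derived state 'yes') is shared by Taxon 7 and Taxon 8 — a synapomorphy uniting that clade.
Only Taxon 2 and Taxon 5 show the derived state 'yes' for Trait 5, supporting them as a clade.
Trait 6 groups Taxon 5 and Taxon 7, which is incompatible with the clades supported by the remaining characters; treating it as convergent (homoplasy) costs fewer steps than any alternative tree.
Most parsimonious ingroup topology: ((Taxon 7,Taxon 8),(Taxon 4,(Taxon 5,Taxon 2))).
Taxon 8 and Taxon 7 form a cherry on this tree, so they are sister taxa.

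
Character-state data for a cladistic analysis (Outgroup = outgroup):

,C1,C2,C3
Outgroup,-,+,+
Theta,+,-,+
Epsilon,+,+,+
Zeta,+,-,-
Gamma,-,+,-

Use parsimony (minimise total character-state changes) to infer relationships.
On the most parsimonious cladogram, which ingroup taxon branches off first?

Gamma

Character polarity is set by the outgroup: the derived state is whichever differs from the outgroup's state, so for C2, C3 the derived state is '-', and for the remaining characters it is '+'.
C1 (derived state '+') is shared by Epsilon, Theta, and Zeta — a synapomorphy uniting that clade.
C2 (derived state '-') is shared by Theta and Zeta — a synapomorphy uniting that clade.
C3 groups Gamma and Zeta, which is incompatible with the clades supported by the remaining characters; treating it as convergent (homoplasy) costs fewer steps than any alternative tree.
Most parsimonious ingroup topology: (((Theta,Zeta),Epsilon),Gamma).
Gamma is sister to the clade containing all other ingroup taxa, so it is the earliest-diverging (most basal) ingroup lineage.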